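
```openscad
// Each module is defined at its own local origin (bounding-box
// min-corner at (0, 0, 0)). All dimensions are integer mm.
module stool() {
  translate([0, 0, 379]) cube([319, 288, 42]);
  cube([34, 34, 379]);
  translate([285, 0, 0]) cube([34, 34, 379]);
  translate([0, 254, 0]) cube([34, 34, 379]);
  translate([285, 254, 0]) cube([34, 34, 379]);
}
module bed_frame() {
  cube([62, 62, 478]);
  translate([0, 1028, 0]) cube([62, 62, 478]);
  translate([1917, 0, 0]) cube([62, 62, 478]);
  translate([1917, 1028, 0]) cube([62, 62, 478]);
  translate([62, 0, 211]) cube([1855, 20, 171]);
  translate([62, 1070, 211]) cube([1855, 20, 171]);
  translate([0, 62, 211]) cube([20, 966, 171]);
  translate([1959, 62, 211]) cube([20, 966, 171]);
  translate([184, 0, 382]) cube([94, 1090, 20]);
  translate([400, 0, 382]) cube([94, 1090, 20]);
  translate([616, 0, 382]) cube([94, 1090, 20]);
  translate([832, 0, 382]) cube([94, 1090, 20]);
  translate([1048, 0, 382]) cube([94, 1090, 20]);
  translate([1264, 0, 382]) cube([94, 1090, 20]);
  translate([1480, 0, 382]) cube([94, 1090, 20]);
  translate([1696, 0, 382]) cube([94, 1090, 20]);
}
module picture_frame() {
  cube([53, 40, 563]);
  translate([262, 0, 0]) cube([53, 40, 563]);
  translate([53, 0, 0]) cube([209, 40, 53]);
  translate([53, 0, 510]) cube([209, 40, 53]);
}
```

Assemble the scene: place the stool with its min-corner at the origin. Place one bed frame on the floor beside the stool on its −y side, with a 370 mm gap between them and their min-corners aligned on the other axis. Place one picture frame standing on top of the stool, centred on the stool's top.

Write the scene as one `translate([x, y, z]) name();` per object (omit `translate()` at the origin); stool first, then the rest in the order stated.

stool();
translate([0, -1460, 0]) bed_frame();
translate([2, 124, 421]) picture_frame();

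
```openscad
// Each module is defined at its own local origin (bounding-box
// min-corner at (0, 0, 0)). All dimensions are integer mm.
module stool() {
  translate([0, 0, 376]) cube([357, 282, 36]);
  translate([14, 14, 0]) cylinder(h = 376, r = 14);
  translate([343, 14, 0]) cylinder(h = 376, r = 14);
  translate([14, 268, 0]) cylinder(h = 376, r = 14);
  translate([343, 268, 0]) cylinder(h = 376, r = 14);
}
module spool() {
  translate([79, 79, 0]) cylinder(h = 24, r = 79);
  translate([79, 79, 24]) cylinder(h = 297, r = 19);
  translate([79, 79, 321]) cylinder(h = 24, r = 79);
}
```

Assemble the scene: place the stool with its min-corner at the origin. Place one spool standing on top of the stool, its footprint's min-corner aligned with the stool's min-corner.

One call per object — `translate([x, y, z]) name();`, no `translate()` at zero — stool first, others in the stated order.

stool();
translate([0, 0, 412]) spool();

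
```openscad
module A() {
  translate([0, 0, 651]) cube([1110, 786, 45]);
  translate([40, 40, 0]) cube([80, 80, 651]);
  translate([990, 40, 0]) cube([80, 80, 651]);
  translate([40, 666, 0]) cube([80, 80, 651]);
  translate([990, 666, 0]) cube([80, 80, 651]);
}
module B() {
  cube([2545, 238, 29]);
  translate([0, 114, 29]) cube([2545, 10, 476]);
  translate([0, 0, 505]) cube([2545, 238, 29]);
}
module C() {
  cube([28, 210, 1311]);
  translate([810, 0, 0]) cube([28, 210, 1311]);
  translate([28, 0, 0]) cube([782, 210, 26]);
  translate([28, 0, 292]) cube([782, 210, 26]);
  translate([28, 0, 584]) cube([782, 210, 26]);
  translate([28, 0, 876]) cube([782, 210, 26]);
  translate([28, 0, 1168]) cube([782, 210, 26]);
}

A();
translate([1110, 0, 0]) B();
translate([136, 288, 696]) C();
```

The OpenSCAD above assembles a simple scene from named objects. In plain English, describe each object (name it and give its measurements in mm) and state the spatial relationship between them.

A is a table: top 1110 mm (x) × 786 mm (y), 45 mm thick, upper face at z = 696 mm, on four 80×80 mm square legs, each inset 40 mm from the nearest pair of top edges, running from z = 0 to the bottom of the top.

B is an I-beam lying along x, 2545 mm long. Overall section height 534 mm. Two flanges 238 mm wide (y) and 29 mm thick, one on the floor and one at the top; a web 10 mm thick runs between them, centred on the flange width.

C is a bookshelf 838 mm wide overall, 210 mm deep and 1311 mm tall. The two sides are 28 mm thick vertical panels. 5 horizontal shelves of 26 mm thickness span between the inner faces of the sides; the lowest shelf sits on the floor and shelves are stacked with a clear vertical gap of 266 mm between each pair.

The I-beam is against the table's +x side, with their −y faces flush. The bookshelf is on top of the table, centred.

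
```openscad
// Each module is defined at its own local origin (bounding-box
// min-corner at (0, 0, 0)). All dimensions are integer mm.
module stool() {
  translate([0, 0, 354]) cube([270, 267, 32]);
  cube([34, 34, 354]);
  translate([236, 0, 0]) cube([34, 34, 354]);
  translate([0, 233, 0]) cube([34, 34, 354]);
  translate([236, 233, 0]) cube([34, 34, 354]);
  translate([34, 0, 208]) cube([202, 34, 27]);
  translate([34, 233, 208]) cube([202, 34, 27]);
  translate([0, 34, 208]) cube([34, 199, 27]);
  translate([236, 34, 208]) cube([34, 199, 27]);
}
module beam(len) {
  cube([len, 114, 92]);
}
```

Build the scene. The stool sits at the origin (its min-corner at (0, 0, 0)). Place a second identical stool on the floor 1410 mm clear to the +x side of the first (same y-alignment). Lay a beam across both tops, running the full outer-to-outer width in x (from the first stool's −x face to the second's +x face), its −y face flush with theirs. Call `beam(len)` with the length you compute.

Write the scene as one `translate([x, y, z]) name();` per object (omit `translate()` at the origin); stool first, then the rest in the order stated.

stool();
translate([1680, 0, 0]) stool();
translate([0, 0, 386]) beam(1950);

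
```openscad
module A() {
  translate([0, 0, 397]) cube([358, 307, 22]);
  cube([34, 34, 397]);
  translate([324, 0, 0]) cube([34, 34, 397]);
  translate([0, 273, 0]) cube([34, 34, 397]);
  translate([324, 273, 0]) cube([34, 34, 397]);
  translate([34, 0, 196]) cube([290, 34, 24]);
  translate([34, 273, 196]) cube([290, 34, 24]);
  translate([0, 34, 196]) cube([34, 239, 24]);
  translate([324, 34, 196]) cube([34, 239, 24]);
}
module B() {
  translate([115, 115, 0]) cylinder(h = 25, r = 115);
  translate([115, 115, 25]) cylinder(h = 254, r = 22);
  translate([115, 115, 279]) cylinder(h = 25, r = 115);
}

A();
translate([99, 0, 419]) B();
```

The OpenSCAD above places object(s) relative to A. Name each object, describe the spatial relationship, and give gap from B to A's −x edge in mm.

The spool's min-x is at 99; the stool's min-x is 0; gap = 99 mm.

A is a stool. B is a spool. The spool is on top of the stool. The gap from the spool to the stool's −x edge is 99 mm.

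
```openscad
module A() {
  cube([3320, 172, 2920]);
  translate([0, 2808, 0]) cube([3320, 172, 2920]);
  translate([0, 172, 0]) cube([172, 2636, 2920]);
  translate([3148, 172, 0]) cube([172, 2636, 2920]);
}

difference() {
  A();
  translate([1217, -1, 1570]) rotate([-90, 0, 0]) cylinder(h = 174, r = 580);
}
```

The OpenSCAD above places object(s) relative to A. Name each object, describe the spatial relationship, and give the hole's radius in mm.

The subtracted cylinder has r = 580 mm.

A is a house frame. The house frame has a circular hole through its front wall. The hole's radius is 580 mm.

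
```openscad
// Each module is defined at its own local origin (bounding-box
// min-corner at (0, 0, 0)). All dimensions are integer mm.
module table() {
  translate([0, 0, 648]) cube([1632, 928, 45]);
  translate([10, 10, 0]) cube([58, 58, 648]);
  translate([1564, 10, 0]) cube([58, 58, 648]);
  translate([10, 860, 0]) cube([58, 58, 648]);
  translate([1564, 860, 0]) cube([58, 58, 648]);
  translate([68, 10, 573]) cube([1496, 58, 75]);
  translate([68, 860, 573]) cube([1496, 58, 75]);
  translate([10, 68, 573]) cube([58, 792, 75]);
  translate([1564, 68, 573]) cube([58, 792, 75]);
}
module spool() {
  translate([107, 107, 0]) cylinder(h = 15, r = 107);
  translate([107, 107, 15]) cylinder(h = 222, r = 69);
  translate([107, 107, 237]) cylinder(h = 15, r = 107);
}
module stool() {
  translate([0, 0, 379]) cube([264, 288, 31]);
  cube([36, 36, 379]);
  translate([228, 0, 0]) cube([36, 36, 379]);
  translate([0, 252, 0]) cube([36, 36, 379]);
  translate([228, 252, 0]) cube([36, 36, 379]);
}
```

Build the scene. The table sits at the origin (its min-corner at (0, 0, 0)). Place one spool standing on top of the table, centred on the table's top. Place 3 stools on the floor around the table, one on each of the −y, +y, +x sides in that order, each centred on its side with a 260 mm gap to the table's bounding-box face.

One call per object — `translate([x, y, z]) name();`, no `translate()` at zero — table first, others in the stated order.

table();
translate([709, 357, 693]) spool();
translate([684, -548, 0]) stool();
translate([684, 1188, 0]) stool();
translate([1892, 320, 0]) stool();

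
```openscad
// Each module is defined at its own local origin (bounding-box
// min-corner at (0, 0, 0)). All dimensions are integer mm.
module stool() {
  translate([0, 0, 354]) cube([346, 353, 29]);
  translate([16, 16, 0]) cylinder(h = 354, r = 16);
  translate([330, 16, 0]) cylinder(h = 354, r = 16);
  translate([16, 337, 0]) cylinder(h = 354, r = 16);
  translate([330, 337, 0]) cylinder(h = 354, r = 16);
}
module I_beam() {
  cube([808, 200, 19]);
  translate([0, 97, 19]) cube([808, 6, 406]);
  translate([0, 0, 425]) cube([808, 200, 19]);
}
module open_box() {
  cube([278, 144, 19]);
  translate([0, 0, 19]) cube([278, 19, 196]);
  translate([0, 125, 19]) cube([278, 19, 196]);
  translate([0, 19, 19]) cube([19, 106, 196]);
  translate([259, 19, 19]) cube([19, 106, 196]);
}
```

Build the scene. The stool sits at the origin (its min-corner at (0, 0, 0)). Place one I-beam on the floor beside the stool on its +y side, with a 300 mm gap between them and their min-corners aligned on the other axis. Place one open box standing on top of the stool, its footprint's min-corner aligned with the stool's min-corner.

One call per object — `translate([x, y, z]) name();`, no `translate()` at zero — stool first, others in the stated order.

stool();
translate([0, 653, 0]) I_beam();
translate([0, 0, 383]) open_box();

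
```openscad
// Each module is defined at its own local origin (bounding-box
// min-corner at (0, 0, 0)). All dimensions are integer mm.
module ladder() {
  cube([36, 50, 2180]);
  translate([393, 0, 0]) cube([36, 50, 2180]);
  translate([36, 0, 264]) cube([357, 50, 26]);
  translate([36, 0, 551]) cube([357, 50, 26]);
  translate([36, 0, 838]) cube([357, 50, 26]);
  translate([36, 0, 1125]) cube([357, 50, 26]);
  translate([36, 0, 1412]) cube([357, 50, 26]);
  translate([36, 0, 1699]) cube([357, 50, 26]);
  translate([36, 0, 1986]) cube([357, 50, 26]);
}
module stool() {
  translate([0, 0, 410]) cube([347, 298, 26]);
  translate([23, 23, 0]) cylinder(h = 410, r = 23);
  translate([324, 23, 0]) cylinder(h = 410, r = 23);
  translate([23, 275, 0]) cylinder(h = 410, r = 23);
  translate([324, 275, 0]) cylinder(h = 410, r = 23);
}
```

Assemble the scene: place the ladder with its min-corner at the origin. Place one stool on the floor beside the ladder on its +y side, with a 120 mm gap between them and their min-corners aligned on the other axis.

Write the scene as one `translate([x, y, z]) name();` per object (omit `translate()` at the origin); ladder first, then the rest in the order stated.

ladder();
translate([0, 170, 0]) stool();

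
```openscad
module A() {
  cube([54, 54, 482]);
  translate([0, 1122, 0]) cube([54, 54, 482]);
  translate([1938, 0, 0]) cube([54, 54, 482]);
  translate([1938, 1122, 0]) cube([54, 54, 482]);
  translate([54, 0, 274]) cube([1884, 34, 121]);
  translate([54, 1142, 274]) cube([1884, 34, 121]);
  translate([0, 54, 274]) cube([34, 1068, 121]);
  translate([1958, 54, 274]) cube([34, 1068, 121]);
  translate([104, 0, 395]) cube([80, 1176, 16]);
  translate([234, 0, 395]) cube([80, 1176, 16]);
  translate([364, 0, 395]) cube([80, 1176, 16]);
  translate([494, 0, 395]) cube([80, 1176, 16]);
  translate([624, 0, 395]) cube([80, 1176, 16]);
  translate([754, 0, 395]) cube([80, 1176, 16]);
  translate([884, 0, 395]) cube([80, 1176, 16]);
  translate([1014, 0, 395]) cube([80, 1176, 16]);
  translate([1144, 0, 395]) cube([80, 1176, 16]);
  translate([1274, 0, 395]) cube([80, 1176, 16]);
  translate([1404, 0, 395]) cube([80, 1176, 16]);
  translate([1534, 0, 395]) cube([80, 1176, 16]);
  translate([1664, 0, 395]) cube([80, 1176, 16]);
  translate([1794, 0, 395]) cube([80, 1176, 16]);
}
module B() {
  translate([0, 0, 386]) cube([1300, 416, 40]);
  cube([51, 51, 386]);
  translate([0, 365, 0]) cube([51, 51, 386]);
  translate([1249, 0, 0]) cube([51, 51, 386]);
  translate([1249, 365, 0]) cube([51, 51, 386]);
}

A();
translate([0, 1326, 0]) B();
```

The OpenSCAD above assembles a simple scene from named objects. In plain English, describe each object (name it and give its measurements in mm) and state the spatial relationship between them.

A is a bed frame 1992 mm long (x) by 1176 mm wide (y). Four 54×54 mm corner posts, 482 mm tall, at the corners of the footprint. Four rails of 34 mm thickness and 121 mm height run between adjacent posts with their undersides at z = 274 mm, their outer faces flush with the outside of the frame (the two x-running rails run between the posts' inner faces; the two y-running rails run between the posts' inner faces). 14 slats, each 80 mm wide (x) and 16 mm thick, lie across the top of the two x-running rails, running the full 1176 mm width of the frame in y; the slats are evenly spaced along x between the inner faces of the end posts with equal gaps (rounded down to the nearest mm) at the −x end and between each pair — any rounding remainder accumulates at the +x end.

B is a long wooden bench with a 1300 mm (x) × 416 mm (y) seat, 40 mm thick, its top surface 426 mm above the floor. Four 51 mm square legs at the seat corners, flush with the edges, run from z = 0 to the seat underside.

The bench is on the floor beside the bed frame on its +y side.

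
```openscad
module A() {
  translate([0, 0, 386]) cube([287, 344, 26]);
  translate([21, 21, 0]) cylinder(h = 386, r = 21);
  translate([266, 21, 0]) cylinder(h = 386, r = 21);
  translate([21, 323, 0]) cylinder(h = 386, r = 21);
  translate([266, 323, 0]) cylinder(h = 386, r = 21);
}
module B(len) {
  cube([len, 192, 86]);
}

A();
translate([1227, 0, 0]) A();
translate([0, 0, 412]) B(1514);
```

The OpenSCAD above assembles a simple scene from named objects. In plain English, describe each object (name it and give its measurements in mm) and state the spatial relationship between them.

A is a four-legged stool. The seat is a 287×344×26 mm slab whose top surface is at z = 412 mm; four round legs, each 42 mm in diameter, run from the floor (z = 0) to the underside of the seat, each leg's axis is inset half a diameter from the nearest pair of seat edges (so the leg's bounding box is flush with the corner).

B is a rectangular beam 1514 mm long (x), 192 mm deep (y), 86 mm thick (z).

The beam spans the tops of two stools placed 940 mm apart, resting at z = 412 mm.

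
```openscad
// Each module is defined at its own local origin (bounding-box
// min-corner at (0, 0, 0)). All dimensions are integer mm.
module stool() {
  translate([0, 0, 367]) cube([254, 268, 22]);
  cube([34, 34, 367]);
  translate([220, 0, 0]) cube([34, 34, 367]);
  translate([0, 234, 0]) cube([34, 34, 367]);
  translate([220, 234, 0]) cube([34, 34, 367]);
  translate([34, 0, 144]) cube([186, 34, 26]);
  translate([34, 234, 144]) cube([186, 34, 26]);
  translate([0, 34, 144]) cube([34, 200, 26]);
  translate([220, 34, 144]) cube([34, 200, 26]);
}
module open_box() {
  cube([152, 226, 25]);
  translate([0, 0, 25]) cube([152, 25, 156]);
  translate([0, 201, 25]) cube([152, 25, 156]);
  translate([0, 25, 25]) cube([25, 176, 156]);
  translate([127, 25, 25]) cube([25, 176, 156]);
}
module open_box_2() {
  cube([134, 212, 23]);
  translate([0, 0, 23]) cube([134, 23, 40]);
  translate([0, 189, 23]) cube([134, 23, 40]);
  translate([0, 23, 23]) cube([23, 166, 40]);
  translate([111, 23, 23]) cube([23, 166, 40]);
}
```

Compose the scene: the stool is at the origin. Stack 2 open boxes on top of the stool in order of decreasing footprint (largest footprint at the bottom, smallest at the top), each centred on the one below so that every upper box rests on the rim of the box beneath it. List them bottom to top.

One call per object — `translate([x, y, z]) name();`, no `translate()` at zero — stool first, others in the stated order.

stool();
translate([51, 21, 389]) open_box();
translate([60, 28, 570]) open_box_2();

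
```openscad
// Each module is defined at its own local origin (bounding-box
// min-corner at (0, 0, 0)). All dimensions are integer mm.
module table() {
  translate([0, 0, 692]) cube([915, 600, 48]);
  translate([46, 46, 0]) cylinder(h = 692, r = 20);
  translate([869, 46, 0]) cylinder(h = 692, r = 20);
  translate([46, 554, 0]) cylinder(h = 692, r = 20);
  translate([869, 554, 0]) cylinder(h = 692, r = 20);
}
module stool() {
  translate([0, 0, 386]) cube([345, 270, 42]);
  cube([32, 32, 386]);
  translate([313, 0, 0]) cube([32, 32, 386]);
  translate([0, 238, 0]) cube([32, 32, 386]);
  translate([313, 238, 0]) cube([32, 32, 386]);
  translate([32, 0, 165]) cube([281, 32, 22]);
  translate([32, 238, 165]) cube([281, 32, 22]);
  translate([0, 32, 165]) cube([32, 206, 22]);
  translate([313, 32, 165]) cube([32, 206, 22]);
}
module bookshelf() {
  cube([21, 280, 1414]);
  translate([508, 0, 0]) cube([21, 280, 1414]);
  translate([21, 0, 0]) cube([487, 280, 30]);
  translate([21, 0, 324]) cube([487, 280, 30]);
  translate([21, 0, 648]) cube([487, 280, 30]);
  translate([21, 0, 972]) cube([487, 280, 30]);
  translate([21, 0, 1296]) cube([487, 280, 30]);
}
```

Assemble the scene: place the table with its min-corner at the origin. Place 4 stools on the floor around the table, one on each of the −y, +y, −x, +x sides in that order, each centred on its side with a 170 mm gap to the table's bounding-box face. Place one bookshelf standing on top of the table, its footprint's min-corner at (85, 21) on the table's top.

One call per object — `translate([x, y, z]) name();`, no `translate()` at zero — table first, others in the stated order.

table();
translate([285, -440, 0]) stool();
translate([285, 770, 0]) stool();
translate([-515, 165, 0]) stool();
translate([1085, 165, 0]) stool();
translate([85, 21, 740]) bookshelf();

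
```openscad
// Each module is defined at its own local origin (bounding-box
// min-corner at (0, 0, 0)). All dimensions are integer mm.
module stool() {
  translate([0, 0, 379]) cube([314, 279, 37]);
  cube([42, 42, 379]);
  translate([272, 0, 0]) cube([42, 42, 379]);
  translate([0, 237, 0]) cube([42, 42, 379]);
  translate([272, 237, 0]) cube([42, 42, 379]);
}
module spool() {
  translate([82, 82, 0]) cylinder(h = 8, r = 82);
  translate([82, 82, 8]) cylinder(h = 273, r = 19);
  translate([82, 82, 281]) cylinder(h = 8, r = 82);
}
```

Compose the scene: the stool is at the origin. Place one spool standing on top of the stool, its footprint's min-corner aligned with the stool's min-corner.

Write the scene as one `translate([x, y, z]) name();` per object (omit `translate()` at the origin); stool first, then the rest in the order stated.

stool();
translate([0, 0, 416]) spool();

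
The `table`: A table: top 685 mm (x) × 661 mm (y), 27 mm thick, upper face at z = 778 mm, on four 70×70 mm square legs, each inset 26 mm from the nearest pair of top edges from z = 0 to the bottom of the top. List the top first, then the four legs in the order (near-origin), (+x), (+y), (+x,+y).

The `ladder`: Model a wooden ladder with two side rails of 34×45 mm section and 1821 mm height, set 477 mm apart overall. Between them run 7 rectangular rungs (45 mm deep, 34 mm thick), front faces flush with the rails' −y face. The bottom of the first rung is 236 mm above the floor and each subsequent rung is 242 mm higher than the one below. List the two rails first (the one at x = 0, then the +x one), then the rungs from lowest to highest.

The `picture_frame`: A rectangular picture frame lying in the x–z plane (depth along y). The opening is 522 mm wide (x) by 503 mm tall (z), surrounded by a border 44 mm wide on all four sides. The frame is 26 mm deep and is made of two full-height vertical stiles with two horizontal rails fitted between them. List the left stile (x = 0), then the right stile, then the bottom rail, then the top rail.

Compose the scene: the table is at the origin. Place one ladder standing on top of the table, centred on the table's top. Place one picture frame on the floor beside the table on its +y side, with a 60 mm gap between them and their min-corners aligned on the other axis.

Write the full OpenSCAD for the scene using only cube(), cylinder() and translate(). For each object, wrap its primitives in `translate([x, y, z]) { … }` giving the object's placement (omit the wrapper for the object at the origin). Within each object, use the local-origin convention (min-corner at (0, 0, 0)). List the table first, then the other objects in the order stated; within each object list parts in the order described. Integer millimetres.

translate([0, 0, 751]) cube([685, 661, 27]);
translate([26, 26, 0]) cube([70, 70, 751]);
translate([589, 26, 0]) cube([70, 70, 751]);
translate([26, 565, 0]) cube([70, 70, 751]);
translate([589, 565, 0]) cube([70, 70, 751]);
translate([104, 308, 778]) {
  cube([34, 45, 1821]);
  translate([443, 0, 0]) cube([34, 45, 1821]);
  translate([34, 0, 236]) cube([409, 45, 34]);
  translate([34, 0, 478]) cube([409, 45, 34]);
  translate([34, 0, 720]) cube([409, 45, 34]);
  translate([34, 0, 962]) cube([409, 45, 34]);
  translate([34, 0, 1204]) cube([409, 45, 34]);
  translate([34, 0, 1446]) cube([409, 45, 34]);
  translate([34, 0, 1688]) cube([409, 45, 34]);
}
translate([0, 721, 0]) {
  cube([44, 26, 591]);
  translate([566, 0, 0]) cube([44, 26, 591]);
  translate([44, 0, 0]) cube([522, 26, 44]);
  translate([44, 0, 547]) cube([522, 26, 44]);
}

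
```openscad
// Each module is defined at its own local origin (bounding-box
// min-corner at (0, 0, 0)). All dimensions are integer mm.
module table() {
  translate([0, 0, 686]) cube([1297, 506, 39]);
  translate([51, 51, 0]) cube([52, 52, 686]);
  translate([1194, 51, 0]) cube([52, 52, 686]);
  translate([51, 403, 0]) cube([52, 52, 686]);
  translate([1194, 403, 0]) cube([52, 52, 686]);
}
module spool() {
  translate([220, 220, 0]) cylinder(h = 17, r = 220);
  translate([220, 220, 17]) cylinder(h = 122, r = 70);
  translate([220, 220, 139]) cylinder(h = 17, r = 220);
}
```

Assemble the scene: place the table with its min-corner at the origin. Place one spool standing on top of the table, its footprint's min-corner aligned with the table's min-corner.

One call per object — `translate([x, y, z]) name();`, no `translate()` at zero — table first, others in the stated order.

table();
translate([0, 0, 725]) spool();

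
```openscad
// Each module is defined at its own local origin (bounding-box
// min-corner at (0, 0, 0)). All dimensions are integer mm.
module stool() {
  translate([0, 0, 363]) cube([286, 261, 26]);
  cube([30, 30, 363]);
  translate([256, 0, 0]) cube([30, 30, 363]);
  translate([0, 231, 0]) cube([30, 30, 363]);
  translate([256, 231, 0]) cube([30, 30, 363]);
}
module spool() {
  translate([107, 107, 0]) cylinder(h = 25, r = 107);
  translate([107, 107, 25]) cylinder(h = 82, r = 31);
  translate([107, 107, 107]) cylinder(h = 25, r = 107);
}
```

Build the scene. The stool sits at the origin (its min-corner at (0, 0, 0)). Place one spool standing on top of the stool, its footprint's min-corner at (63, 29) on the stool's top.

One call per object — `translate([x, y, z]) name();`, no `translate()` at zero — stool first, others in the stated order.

stool();
translate([63, 29, 389]) spool();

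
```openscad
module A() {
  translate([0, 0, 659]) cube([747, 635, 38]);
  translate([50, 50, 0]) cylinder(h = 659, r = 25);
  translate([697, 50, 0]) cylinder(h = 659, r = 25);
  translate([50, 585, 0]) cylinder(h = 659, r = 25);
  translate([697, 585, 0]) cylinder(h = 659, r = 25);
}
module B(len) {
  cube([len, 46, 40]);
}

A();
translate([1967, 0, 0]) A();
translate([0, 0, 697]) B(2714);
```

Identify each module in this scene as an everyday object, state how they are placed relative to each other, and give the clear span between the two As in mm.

Second table starts at x = 1967; first ends at x = 747; clear span = 1967 − 747 = 1220 mm.

A is a table. B is a beam. A beam spans the tops of two tables. The clear span between the two tables is 1220 mm.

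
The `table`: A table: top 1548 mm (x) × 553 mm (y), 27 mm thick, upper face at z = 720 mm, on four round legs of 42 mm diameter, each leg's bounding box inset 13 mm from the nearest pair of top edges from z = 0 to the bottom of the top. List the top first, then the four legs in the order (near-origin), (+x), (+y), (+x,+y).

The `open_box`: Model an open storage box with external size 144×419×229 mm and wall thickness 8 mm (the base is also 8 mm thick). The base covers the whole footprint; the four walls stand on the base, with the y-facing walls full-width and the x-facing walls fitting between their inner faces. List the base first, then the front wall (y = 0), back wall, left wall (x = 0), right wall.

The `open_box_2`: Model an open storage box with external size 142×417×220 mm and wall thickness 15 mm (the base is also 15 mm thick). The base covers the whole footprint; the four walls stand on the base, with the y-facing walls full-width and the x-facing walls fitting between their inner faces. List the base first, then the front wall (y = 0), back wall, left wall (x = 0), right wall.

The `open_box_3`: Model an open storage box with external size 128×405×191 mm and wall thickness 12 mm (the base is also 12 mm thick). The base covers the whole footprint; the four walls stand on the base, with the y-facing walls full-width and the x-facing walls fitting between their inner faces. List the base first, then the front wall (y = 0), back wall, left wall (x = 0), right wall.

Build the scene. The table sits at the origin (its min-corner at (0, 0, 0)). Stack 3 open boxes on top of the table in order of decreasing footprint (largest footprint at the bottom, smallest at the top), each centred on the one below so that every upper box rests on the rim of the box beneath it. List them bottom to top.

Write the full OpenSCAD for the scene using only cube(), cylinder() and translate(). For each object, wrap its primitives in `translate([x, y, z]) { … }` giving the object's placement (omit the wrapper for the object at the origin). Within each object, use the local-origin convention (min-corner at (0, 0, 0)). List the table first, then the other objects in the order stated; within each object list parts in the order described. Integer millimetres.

translate([0, 0, 693]) cube([1548, 553, 27]);
translate([34, 34, 0]) cylinder(h = 693, r = 21);
translate([1514, 34, 0]) cylinder(h = 693, r = 21);
translate([34, 519, 0]) cylinder(h = 693, r = 21);
translate([1514, 519, 0]) cylinder(h = 693, r = 21);
translate([702, 67, 720]) {
  cube([144, 419, 8]);
  translate([0, 0, 8]) cube([144, 8, 221]);
  translate([0, 411, 8]) cube([144, 8, 221]);
  translate([0, 8, 8]) cube([8, 403, 221]);
  translate([136, 8, 8]) cube([8, 403, 221]);
}
translate([703, 68, 949]) {
  cube([142, 417, 15]);
  translate([0, 0, 15]) cube([142, 15, 205]);
  translate([0, 402, 15]) cube([142, 15, 205]);
  translate([0, 15, 15]) cube([15, 387, 205]);
  translate([127, 15, 15]) cube([15, 387, 205]);
}
translate([710, 74, 1169]) {
  cube([128, 405, 12]);
  translate([0, 0, 12]) cube([128, 12, 179]);
  translate([0, 393, 12]) cube([128, 12, 179]);
  translate([0, 12, 12]) cube([12, 381, 179]);
  translate([116, 12, 12]) cube([12, 381, 179]);
}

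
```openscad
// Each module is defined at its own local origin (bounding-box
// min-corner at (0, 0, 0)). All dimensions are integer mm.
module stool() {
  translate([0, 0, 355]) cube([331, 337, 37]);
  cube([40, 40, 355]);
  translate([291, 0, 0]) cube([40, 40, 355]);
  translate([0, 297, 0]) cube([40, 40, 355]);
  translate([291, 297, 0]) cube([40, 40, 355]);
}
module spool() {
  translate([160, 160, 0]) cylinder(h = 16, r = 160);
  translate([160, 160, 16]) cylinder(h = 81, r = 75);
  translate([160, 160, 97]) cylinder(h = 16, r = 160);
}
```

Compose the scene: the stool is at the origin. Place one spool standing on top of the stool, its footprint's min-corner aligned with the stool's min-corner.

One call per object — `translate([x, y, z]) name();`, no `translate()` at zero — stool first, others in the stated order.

stool();
translate([0, 0, 392]) spool();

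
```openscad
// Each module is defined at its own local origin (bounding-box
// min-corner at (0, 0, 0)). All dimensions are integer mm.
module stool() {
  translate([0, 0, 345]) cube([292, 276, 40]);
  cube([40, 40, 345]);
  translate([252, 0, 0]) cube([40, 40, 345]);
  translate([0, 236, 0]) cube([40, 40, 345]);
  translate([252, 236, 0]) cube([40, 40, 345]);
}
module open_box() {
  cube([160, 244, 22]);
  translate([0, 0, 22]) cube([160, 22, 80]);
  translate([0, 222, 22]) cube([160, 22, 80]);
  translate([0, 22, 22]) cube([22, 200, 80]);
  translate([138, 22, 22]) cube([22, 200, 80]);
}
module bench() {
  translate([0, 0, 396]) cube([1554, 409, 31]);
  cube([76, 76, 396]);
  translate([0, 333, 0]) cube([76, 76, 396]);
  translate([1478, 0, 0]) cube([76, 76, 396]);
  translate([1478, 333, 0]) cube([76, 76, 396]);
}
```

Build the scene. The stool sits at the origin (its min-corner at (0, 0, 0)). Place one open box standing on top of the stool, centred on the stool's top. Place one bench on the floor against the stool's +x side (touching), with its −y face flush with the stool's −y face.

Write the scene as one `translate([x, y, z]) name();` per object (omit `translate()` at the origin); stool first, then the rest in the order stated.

stool();
translate([66, 16, 385]) open_box();
translate([292, 0, 0]) bench();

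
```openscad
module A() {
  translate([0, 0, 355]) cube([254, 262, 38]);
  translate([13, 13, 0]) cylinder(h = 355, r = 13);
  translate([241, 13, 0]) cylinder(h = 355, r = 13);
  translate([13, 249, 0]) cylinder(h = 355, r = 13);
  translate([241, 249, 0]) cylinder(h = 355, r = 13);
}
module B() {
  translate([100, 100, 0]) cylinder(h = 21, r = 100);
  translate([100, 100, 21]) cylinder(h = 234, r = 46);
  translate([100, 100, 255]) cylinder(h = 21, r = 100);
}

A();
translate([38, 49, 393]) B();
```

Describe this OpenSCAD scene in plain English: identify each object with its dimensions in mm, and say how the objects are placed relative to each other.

A is a four-legged stool. The seat is a 254×262×38 mm slab whose top surface is at z = 393 mm; four round legs, each 26 mm in diameter, run from the floor (z = 0) to the underside of the seat, each leg's axis is inset half a diameter from the nearest pair of seat edges (so the leg's bounding box is flush with the corner).

B is a spool: two coaxial disc flanges of radius 100 mm and thickness 21 mm, joined by a core cylinder of radius 46 mm and height 234 mm. The lower flange rests on z = 0 and the three cylinders share a vertical axis.

The spool is on top of the stool.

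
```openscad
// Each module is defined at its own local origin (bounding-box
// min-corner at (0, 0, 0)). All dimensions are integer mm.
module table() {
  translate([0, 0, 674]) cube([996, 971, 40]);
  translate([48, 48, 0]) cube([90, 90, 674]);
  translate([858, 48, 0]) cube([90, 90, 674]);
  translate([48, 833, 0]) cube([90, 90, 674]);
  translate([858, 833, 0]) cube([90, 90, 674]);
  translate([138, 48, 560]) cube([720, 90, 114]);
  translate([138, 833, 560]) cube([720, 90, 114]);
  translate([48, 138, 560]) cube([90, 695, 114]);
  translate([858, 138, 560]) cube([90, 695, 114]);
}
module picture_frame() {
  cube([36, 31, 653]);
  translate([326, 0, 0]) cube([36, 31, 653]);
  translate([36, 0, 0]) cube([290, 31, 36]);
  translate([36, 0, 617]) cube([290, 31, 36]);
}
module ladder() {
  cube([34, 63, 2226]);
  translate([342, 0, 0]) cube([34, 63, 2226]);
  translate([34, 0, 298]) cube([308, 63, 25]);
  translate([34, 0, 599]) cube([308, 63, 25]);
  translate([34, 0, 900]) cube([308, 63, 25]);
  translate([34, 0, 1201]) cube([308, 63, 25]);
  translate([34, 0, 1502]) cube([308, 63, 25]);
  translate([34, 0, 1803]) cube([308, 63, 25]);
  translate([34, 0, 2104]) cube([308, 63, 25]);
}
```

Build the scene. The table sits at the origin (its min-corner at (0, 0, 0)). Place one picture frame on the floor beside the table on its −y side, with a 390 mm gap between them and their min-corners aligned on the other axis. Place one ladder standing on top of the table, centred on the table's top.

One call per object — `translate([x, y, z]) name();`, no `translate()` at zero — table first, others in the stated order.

table();
translate([0, -421, 0]) picture_frame();
translate([310, 454, 714]) ladder();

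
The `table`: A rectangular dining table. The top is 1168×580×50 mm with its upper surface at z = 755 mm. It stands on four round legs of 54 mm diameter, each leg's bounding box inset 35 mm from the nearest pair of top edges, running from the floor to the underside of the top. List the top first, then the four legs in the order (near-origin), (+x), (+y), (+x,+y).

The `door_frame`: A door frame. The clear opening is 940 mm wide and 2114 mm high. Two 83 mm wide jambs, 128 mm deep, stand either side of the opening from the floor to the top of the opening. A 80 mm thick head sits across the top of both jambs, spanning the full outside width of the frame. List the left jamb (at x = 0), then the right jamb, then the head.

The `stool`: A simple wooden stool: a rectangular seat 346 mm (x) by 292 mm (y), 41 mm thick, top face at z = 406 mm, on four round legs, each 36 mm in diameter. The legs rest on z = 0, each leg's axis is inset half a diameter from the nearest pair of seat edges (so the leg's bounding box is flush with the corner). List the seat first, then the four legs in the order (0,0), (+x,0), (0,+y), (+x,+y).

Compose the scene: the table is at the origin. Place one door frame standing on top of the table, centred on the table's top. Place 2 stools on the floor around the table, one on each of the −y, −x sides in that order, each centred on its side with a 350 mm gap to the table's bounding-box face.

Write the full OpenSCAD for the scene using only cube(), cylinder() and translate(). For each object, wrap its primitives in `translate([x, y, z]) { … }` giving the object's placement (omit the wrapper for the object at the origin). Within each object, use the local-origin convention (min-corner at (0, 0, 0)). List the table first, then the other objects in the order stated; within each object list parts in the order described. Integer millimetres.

translate([0, 0, 705]) cube([1168, 580, 50]);
translate([62, 62, 0]) cylinder(h = 705, r = 27);
translate([1106, 62, 0]) cylinder(h = 705, r = 27);
translate([62, 518, 0]) cylinder(h = 705, r = 27);
translate([1106, 518, 0]) cylinder(h = 705, r = 27);
translate([31, 226, 755]) {
  cube([83, 128, 2114]);
  translate([1023, 0, 0]) cube([83, 128, 2114]);
  translate([0, 0, 2114]) cube([1106, 128, 80]);
}
translate([411, -642, 0]) {
  translate([0, 0, 365]) cube([346, 292, 41]);
  translate([18, 18, 0]) cylinder(h = 365, r = 18);
  translate([328, 18, 0]) cylinder(h = 365, r = 18);
  translate([18, 274, 0]) cylinder(h = 365, r = 18);
  translate([328, 274, 0]) cylinder(h = 365, r = 18);
}
translate([-696, 144, 0]) {
  translate([0, 0, 365]) cube([346, 292, 41]);
  translate([18, 18, 0]) cylinder(h = 365, r = 18);
  translate([328, 18, 0]) cylinder(h = 365, r = 18);
  translate([18, 274, 0]) cylinder(h = 365, r = 18);
  translate([328, 274, 0]) cylinder(h = 365, r = 18);
}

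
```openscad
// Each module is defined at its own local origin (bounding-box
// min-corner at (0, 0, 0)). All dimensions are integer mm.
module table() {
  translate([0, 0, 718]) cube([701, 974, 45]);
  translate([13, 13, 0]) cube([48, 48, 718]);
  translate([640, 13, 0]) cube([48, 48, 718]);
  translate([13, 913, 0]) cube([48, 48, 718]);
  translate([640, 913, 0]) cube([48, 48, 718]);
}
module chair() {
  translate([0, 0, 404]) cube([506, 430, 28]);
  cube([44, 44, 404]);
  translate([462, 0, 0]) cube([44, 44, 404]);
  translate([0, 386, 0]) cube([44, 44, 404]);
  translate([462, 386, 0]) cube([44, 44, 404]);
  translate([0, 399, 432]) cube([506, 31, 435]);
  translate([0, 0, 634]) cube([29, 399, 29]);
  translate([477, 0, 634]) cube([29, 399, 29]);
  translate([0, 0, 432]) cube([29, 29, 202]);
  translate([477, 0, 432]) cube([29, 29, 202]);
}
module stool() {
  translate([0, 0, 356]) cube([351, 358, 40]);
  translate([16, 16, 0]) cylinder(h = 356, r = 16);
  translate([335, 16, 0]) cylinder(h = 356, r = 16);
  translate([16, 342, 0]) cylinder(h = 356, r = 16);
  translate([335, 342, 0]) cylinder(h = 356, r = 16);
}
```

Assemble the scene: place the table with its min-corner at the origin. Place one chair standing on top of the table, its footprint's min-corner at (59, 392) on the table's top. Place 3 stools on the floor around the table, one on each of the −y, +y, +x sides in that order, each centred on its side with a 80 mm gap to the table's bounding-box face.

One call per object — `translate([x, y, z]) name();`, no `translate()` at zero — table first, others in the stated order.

table();
translate([59, 392, 763]) chair();
translate([175, -438, 0]) stool();
translate([175, 1054, 0]) stool();
translate([781, 308, 0]) stool();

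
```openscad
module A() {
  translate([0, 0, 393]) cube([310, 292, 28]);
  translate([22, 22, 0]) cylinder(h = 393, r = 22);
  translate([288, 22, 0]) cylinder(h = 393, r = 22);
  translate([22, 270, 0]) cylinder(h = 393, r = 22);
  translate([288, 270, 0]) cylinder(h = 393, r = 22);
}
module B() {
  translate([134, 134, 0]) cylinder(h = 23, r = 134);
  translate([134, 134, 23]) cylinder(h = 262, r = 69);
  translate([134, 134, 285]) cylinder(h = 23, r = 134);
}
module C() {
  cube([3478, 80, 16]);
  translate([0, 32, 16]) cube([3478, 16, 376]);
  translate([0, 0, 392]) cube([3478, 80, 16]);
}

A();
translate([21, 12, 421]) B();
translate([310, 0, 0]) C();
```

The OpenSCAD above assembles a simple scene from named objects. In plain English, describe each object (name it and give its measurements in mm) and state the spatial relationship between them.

A is a four-legged stool. The seat is 310×292 mm, 28 mm thick, top at z = 421 mm. It stands on four round legs, each 44 mm in diameter, from z = 0 to the seat underside, each leg's axis is inset half a diameter from the nearest pair of seat edges (so the leg's bounding box is flush with the corner).

B is a spool: two coaxial disc flanges of radius 134 mm and thickness 23 mm, joined by a core cylinder of radius 69 mm and height 262 mm. The lower flange rests on z = 0 and the three cylinders share a vertical axis.

C is an I-beam lying along x, 3478 mm long. Overall section height 408 mm. Two flanges 80 mm wide (y) and 16 mm thick, one on the floor and one at the top; a web 16 mm thick runs between them, centred on the flange width.

The spool is on top of the stool, centred. The I-beam is against the stool's +x side, with their −y faces flush.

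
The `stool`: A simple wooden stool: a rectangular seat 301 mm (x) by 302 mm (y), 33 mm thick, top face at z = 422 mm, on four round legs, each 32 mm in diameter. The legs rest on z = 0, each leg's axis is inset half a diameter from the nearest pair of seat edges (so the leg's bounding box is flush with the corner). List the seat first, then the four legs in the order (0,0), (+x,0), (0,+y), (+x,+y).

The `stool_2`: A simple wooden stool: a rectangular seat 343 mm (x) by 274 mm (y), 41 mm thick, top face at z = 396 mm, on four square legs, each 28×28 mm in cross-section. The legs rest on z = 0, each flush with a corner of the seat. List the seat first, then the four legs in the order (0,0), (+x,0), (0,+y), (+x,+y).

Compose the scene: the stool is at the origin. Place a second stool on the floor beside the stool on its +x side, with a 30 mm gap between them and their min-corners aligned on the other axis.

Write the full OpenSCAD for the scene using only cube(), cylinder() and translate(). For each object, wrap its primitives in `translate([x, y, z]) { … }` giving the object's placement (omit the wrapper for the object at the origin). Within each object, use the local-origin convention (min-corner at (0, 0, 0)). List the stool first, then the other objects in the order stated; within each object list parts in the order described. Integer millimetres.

translate([0, 0, 389]) cube([301, 302, 33]);
translate([16, 16, 0]) cylinder(h = 389, r = 16);
translate([285, 16, 0]) cylinder(h = 389, r = 16);
translate([16, 286, 0]) cylinder(h = 389, r = 16);
translate([285, 286, 0]) cylinder(h = 389, r = 16);
translate([331, 0, 0]) {
  translate([0, 0, 355]) cube([343, 274, 41]);
  cube([28, 28, 355]);
  translate([315, 0, 0]) cube([28, 28, 355]);
  translate([0, 246, 0]) cube([28, 28, 355]);
  translate([315, 246, 0]) cube([28, 28, 355]);
}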